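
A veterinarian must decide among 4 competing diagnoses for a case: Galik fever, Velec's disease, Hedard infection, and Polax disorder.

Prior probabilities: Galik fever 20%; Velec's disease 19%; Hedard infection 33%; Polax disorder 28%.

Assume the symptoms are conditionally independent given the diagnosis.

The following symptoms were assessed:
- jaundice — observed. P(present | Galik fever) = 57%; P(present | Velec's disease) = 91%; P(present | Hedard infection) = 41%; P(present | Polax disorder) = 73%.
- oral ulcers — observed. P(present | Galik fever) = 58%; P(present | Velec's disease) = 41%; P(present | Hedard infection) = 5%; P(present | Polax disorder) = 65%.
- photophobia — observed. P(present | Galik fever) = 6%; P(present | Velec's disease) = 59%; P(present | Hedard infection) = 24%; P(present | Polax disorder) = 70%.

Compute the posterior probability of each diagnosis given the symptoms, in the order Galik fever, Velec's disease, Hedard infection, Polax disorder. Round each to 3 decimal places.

For each hypothesis, the unnormalized posterior weight is prior × product of the symptom likelihoods:
  Galik fever: 0.20 × 0.57 × 0.58 × 0.06 = 0.0039672
  Velec's disease: 0.19 × 0.91 × 0.41 × 0.59 = 0.041825
  Hedard infection: 0.33 × 0.41 × 0.05 × 0.24 = 0.0016236
  Polax disorder: 0.28 × 0.73 × 0.65 × 0.70 = 0.093002
The unnormalized weights sum to 0.14042.
P(Galik fever | evidence) = 0.0039672 / 0.14042 ≈ 0.028
P(Velec's disease | evidence) = 0.041825 / 0.14042 ≈ 0.298
P(Hedard infection | evidence) = 0.0016236 / 0.14042 ≈ 0.012
P(Polax disorder | evidence) = 0.093002 / 0.14042 ≈ 0.662

0.028, 0.298, 0.012, 0.662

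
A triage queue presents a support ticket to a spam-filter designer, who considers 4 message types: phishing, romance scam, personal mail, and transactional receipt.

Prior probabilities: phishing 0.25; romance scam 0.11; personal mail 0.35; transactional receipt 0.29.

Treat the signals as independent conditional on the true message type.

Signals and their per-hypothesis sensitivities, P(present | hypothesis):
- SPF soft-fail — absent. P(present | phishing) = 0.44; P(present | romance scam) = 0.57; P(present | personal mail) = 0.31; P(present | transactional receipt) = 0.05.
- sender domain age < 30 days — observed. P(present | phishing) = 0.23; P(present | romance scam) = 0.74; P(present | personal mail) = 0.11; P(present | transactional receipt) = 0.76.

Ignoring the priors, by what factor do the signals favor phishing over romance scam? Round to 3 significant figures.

Joint likelihood of the signal pattern under each hypothesis (using 1 − P(present | H) for each absent signal):
  phishing: (1 − 0.44) × 0.23 = 0.1288
  romance scam: (1 − 0.57) × 0.74 = 0.3182
Bayes factor = 0.1288 / 0.3182 ≈ 0.405

0.405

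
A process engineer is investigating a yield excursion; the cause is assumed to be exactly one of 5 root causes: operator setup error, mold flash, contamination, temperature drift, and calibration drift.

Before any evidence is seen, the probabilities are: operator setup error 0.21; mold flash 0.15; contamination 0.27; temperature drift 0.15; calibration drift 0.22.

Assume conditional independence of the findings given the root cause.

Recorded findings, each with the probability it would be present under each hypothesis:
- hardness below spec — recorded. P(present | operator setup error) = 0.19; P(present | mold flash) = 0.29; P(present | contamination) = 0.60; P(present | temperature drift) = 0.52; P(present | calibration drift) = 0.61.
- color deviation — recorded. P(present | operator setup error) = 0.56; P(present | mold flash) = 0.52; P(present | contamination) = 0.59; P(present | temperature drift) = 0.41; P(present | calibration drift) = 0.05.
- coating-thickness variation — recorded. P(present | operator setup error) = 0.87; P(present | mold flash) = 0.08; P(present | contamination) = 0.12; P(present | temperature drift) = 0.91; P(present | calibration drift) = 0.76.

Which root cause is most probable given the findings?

For each hypothesis, the unnormalized posterior weight is prior × product of the finding likelihoods:
  operator setup error: 0.21 × 0.19 × 0.56 × 0.87 = 0.019439
  mold flash: 0.15 × 0.29 × 0.52 × 0.08 = 0.0018096
  contamination: 0.27 × 0.60 × 0.59 × 0.12 = 0.01147
  temperature drift: 0.15 × 0.52 × 0.41 × 0.91 = 0.029102
  calibration drift: 0.22 × 0.61 × 0.05 × 0.76 = 0.0050996
The unnormalized weights sum to 0.06692.
P(operator setup error | evidence) ≈ 0.019439 / 0.06692 ≈ 0.290
P(mold flash | evidence) ≈ 0.0018096 / 0.06692 ≈ 0.027
P(contamination | evidence) ≈ 0.01147 / 0.06692 ≈ 0.171
P(temperature drift | evidence) ≈ 0.029102 / 0.06692 ≈ 0.435
P(calibration drift | evidence) ≈ 0.0050996 / 0.06692 ≈ 0.076
The largest is 0.435, so temperature drift is most probable.

temperature drift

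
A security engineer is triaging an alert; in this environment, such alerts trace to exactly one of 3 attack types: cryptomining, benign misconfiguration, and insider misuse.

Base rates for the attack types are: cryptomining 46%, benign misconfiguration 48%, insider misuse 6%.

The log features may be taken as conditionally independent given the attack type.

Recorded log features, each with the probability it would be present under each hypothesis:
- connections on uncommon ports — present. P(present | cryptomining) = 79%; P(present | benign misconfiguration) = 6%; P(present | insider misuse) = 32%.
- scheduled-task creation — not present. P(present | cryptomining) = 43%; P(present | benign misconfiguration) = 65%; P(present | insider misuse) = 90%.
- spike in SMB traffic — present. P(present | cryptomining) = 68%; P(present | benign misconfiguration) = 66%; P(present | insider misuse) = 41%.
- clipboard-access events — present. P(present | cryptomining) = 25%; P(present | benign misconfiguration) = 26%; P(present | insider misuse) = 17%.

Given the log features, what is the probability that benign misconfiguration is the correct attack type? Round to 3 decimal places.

0.047

By Bayes' rule with conditional independence, the unnormalized weight for each hypothesis is prior × ∏ likelihoods (using 1 − P(present | H) for each absent log feature):
  cryptomining: 0.46 × 0.79 × (1 − 0.43) × 0.68 × 0.25 = 0.035213
  benign misconfiguration: 0.48 × 0.06 × (1 − 0.65) × 0.66 × 0.26 = 0.0017297
  insider misuse: 0.06 × 0.32 × (1 − 0.90) × 0.41 × 0.17 = 0.00013382
Normalizing constant Z = 0.035213 + 0.0017297 + 0.00013382 = 0.037077.
P(benign misconfiguration | evidence) = 0.0017297 / 0.037077 ≈ 0.047.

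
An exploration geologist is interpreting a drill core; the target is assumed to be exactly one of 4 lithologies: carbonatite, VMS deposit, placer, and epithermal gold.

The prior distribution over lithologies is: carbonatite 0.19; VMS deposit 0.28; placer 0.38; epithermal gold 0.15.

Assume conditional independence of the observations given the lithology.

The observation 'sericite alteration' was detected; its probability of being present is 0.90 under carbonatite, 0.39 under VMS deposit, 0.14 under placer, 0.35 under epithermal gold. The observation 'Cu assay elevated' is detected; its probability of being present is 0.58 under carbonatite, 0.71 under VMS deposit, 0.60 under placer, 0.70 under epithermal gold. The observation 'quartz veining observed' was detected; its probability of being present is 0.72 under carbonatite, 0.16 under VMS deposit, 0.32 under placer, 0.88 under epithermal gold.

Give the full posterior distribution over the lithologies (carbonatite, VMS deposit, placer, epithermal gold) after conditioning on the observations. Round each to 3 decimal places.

For each hypothesis, the unnormalized posterior weight is prior × product of the observation likelihoods:
  carbonatite: 0.19 × 0.90 × 0.58 × 0.72 = 0.07141
  VMS deposit: 0.28 × 0.39 × 0.71 × 0.16 = 0.012405
  placer: 0.38 × 0.14 × 0.60 × 0.32 = 0.010214
  epithermal gold: 0.15 × 0.35 × 0.70 × 0.88 = 0.03234
Normalizing constant Z = 0.07141 + 0.012405 + 0.010214 + 0.03234 = 0.12637.
P(carbonatite | evidence) = 0.07141 / 0.12637 ≈ 0.565
P(VMS deposit | evidence) = 0.012405 / 0.12637 ≈ 0.098
P(placer | evidence) = 0.010214 / 0.12637 ≈ 0.081
P(epithermal gold | evidence) = 0.03234 / 0.12637 ≈ 0.256

0.565, 0.098, 0.081, 0.256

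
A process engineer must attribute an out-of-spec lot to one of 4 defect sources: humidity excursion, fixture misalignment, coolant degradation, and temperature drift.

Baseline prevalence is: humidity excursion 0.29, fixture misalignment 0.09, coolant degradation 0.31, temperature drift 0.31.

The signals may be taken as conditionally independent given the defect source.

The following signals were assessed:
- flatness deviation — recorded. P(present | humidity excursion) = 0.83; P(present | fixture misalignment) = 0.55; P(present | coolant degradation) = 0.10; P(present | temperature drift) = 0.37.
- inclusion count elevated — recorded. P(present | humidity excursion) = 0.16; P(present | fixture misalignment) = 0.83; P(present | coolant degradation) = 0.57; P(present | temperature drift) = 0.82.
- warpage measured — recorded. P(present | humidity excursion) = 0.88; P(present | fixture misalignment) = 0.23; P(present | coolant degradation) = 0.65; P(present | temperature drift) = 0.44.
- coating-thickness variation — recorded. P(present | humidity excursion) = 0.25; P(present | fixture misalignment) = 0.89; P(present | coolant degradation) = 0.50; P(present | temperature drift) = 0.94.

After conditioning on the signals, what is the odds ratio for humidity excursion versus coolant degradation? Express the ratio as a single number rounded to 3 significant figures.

1.48

The normalizing constant cancels in an odds ratio, so compute prior × likelihood for the two hypotheses only:
  humidity excursion: 0.29 × 0.83 × 0.16 × 0.88 × 0.25 = 0.0084726
  coolant degradation: 0.31 × 0.10 × 0.57 × 0.65 × 0.50 = 0.0057427
Odds(humidity excursion : coolant degradation) = 0.0084726 / 0.0057427 ≈ 1.48.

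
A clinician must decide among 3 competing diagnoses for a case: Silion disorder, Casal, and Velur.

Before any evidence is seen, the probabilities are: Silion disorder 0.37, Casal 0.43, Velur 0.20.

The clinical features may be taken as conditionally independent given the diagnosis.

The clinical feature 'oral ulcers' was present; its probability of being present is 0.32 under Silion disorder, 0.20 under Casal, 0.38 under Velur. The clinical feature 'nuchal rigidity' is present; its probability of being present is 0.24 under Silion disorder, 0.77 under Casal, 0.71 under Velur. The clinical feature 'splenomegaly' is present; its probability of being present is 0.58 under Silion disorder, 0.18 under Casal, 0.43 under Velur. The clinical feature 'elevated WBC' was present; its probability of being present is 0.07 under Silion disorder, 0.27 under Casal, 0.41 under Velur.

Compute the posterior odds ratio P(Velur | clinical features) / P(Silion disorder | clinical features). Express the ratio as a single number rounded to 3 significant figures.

Posterior odds equal prior odds times the likelihood ratio; only the two competing hypotheses matter.
  Velur: 0.20 × 0.38 × 0.71 × 0.43 × 0.41 = 0.0095131
  Silion disorder: 0.37 × 0.32 × 0.24 × 0.58 × 0.07 = 0.0011537
Posterior odds = 0.0095131 / 0.0011537 ≈ 8.25.

8.25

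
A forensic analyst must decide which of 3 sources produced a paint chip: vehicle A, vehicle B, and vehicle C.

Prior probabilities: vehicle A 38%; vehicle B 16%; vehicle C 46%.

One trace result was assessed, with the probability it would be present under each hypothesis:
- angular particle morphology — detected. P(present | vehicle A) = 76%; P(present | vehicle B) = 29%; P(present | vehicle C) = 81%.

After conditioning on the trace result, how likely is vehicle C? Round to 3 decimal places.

0.526

By Bayes' rule, the unnormalized weight for each hypothesis is prior × likelihood:
  vehicle A: 0.38 × 0.76 = 0.2888
  vehicle B: 0.16 × 0.29 = 0.0464
  vehicle C: 0.46 × 0.81 = 0.3726
Marginal likelihood of the evidence = 0.7078.
P(vehicle C | evidence) = 0.3726 / 0.7078 ≈ 0.526.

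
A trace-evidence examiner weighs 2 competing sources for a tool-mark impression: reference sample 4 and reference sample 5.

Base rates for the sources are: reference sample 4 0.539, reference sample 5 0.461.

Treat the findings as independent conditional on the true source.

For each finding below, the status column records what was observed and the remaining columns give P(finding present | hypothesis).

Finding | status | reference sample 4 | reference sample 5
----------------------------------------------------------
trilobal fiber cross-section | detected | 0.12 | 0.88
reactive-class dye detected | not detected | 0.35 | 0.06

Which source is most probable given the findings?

By Bayes' rule with conditional independence, the unnormalized weight for each hypothesis is prior × ∏ likelihoods (using 1 − P(present | H) for each absent finding):
  reference sample 4: 0.539 × 0.12 × (1 − 0.35) = 0.042042
  reference sample 5: 0.461 × 0.88 × (1 − 0.06) = 0.38134
Normalizing constant Z = 0.042042 + 0.38134 = 0.42338.
P(reference sample 4 | evidence) ≈ 0.042042 / 0.42338 ≈ 0.099
P(reference sample 5 | evidence) ≈ 0.38134 / 0.42338 ≈ 0.901
The largest is 0.901, so reference sample 5 is most probable.

reference sample 5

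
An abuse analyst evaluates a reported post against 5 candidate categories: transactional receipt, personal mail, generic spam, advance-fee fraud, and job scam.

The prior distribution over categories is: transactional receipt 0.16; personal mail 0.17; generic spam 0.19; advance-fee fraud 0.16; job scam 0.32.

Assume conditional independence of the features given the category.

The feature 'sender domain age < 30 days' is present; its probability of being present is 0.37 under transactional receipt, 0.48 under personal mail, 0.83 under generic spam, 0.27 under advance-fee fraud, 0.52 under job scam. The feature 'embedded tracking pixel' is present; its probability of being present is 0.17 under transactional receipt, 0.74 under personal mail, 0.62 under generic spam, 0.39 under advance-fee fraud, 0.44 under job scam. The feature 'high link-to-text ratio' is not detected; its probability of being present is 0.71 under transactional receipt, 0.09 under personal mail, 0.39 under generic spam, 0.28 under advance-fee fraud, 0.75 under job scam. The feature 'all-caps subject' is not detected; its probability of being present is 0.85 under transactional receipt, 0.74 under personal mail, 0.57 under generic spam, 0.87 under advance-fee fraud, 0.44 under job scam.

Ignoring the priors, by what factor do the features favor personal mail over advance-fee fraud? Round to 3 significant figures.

Take the product of per-feature likelihoods under each hypothesis (using 1 − P(present | H) for each absent feature), then divide.
  personal mail: 0.48 × 0.74 × (1 − 0.09) × (1 − 0.74) = 0.08404
  advance-fee fraud: 0.27 × 0.39 × (1 − 0.28) × (1 − 0.87) = 0.0098561
Bayes factor = 0.08404 / 0.0098561 ≈ 8.53

8.53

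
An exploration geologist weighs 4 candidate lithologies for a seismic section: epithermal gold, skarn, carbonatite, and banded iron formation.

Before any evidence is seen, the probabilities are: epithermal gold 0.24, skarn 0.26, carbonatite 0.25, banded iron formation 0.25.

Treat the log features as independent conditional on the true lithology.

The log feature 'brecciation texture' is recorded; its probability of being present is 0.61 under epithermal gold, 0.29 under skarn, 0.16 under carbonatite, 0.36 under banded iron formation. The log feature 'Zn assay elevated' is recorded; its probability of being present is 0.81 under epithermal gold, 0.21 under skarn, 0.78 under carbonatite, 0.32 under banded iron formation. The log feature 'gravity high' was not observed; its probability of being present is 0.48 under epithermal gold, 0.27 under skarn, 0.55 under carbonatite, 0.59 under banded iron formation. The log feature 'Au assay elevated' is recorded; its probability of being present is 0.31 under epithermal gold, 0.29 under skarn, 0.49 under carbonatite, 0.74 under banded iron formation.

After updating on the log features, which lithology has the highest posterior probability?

By Bayes' rule with conditional independence, the unnormalized weight for each hypothesis is prior × ∏ likelihoods (using 1 − P(present | H) for each absent log feature):
  epithermal gold: 0.24 × 0.61 × 0.81 × (1 − 0.48) × 0.31 = 0.019116
  skarn: 0.26 × 0.29 × 0.21 × (1 − 0.27) × 0.29 = 0.0033521
  carbonatite: 0.25 × 0.16 × 0.78 × (1 − 0.55) × 0.49 = 0.0068796
  banded iron formation: 0.25 × 0.36 × 0.32 × (1 − 0.59) × 0.74 = 0.0087379
Normalizing constant Z = 0.019116 + 0.0033521 + 0.0068796 + 0.0087379 = 0.038085.
P(epithermal gold | evidence) ≈ 0.019116 / 0.038085 ≈ 0.502
P(skarn | evidence) ≈ 0.0033521 / 0.038085 ≈ 0.088
P(carbonatite | evidence) ≈ 0.0068796 / 0.038085 ≈ 0.181
P(banded iron formation | evidence) ≈ 0.0087379 / 0.038085 ≈ 0.229
The largest is 0.502, so epithermal gold is most probable.

epithermal gold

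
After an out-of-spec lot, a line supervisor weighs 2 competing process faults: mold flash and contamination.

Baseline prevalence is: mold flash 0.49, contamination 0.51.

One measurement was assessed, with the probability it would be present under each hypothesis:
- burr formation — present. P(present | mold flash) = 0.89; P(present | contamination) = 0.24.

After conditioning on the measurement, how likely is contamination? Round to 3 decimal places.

0.219

For each hypothesis, the unnormalized posterior weight is prior × likelihood:
  mold flash: 0.49 × 0.89 = 0.4361
  contamination: 0.51 × 0.24 = 0.1224
Normalizing constant Z = 0.4361 + 0.1224 = 0.5585.
P(contamination | evidence) = 0.1224 / 0.5585 ≈ 0.219.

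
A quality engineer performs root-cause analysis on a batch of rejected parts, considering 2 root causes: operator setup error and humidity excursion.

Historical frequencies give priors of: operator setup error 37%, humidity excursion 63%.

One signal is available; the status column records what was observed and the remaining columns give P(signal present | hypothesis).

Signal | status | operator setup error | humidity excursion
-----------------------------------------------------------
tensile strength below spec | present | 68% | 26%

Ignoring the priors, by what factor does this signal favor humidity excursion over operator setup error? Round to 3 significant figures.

0.382

Likelihood of this signal under each hypothesis:
  humidity excursion: 0.26
  operator setup error: 0.68
Bayes factor = 0.26 / 0.68 ≈ 0.382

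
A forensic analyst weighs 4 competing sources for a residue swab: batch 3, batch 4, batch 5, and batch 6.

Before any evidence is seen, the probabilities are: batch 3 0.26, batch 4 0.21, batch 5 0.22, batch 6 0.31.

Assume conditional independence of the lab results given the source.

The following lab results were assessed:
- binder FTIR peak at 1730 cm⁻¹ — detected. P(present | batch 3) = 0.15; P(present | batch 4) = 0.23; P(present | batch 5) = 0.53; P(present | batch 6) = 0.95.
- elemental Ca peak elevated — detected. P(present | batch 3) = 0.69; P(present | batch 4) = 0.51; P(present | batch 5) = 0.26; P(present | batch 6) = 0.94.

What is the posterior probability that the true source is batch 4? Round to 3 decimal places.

0.069

For each hypothesis, the unnormalized posterior weight is prior × product of the lab result likelihoods:
  batch 3: 0.26 × 0.15 × 0.69 = 0.02691
  batch 4: 0.21 × 0.23 × 0.51 = 0.024633
  batch 5: 0.22 × 0.53 × 0.26 = 0.030316
  batch 6: 0.31 × 0.95 × 0.94 = 0.27683
The unnormalized weights sum to 0.35869.
P(batch 4 | evidence) = 0.024633 / 0.35869 ≈ 0.069.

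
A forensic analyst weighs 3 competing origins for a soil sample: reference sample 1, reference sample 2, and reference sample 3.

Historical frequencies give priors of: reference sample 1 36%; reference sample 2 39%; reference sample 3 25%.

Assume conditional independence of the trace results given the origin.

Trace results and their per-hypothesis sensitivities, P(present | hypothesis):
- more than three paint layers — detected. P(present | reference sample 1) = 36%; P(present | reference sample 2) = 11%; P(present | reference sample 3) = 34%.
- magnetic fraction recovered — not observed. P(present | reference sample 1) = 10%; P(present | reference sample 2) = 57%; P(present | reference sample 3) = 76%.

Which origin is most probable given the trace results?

Multiply each prior by the joint likelihood of the trace result pattern (using 1 − P(present | H) for each absent trace result):
  reference sample 1: 0.36 × 0.36 × (1 − 0.10) = 0.11664
  reference sample 2: 0.39 × 0.11 × (1 − 0.57) = 0.018447
  reference sample 3: 0.25 × 0.34 × (1 − 0.76) = 0.0204
The unnormalized weights sum to 0.15549.
P(reference sample 1 | evidence) ≈ 0.11664 / 0.15549 ≈ 0.750
P(reference sample 2 | evidence) ≈ 0.018447 / 0.15549 ≈ 0.119
P(reference sample 3 | evidence) ≈ 0.0204 / 0.15549 ≈ 0.131
The largest is 0.750, so reference sample 1 is most probable.

reference sample 1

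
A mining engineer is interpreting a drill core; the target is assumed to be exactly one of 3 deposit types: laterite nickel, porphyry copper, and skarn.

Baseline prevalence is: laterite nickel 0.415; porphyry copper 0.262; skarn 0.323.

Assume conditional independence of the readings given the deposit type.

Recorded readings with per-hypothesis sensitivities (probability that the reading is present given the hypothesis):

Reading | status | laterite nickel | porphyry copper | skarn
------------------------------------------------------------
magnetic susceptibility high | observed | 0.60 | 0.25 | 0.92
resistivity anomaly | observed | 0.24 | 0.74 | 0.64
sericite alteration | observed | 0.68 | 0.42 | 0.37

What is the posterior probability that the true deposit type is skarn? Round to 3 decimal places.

For each hypothesis, the unnormalized posterior weight is prior × product of the reading likelihoods:
  laterite nickel: 0.415 × 0.60 × 0.24 × 0.68 = 0.040637
  porphyry copper: 0.262 × 0.25 × 0.74 × 0.42 = 0.020357
  skarn: 0.323 × 0.92 × 0.64 × 0.37 = 0.070367
The unnormalized weights sum to 0.13136.
P(skarn | evidence) = 0.070367 / 0.13136 ≈ 0.536.

0.536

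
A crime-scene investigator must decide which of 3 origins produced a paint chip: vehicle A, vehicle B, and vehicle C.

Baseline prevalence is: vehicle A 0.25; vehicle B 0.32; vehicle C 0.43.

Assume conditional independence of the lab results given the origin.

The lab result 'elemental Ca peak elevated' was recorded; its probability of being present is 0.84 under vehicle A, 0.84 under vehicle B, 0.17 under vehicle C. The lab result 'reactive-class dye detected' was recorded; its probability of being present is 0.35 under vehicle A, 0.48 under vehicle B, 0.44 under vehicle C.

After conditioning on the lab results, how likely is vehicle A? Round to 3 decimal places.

0.313

By Bayes' rule with conditional independence, the unnormalized weight for each hypothesis is prior × ∏ likelihoods:
  vehicle A: 0.25 × 0.84 × 0.35 = 0.0735
  vehicle B: 0.32 × 0.84 × 0.48 = 0.12902
  vehicle C: 0.43 × 0.17 × 0.44 = 0.032164
The unnormalized weights sum to 0.23469.
P(vehicle A | evidence) = 0.0735 / 0.23469 ≈ 0.313.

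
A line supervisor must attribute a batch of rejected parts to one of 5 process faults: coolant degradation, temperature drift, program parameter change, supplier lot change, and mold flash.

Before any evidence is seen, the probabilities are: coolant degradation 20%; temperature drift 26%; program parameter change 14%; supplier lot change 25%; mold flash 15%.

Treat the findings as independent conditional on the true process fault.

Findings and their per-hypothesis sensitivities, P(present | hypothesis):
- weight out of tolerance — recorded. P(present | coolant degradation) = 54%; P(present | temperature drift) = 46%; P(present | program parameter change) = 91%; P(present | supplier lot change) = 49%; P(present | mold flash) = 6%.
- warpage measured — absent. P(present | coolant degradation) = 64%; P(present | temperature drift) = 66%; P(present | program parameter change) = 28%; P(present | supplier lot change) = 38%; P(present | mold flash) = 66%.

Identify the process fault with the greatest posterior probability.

By Bayes' rule with conditional independence, the unnormalized weight for each hypothesis is prior × ∏ likelihoods (using 1 − P(present | H) for each absent finding):
  coolant degradation: 0.20 × 0.54 × (1 − 0.64) = 0.03888
  temperature drift: 0.26 × 0.46 × (1 − 0.66) = 0.040664
  program parameter change: 0.14 × 0.91 × (1 − 0.28) = 0.091728
  supplier lot change: 0.25 × 0.49 × (1 − 0.38) = 0.07595
  mold flash: 0.15 × 0.06 × (1 − 0.66) = 0.00306
The unnormalized weights sum to 0.25028.
P(coolant degradation | evidence) ≈ 0.03888 / 0.25028 ≈ 0.155
P(temperature drift | evidence) ≈ 0.040664 / 0.25028 ≈ 0.162
P(program parameter change | evidence) ≈ 0.091728 / 0.25028 ≈ 0.366
P(supplier lot change | evidence) ≈ 0.07595 / 0.25028 ≈ 0.303
P(mold flash | evidence) ≈ 0.00306 / 0.25028 ≈ 0.012
The largest is 0.366, so program parameter change is most probable.

program parameter change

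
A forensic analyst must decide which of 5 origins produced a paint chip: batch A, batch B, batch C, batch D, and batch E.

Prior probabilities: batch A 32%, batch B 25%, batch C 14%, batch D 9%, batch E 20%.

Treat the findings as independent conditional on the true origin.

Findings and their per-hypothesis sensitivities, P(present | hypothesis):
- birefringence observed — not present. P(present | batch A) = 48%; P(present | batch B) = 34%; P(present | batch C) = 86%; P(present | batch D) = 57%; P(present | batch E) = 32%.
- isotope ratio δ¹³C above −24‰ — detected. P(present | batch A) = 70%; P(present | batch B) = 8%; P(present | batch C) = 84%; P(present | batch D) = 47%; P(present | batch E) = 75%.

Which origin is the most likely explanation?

For each hypothesis, the unnormalized posterior weight is prior × product of the finding likelihoods (using 1 − P(present | H) for each absent finding):
  batch A: 0.32 × (1 − 0.48) × 0.70 = 0.11648
  batch B: 0.25 × (1 − 0.34) × 0.08 = 0.0132
  batch C: 0.14 × (1 − 0.86) × 0.84 = 0.016464
  batch D: 0.09 × (1 − 0.57) × 0.47 = 0.018189
  batch E: 0.20 × (1 − 0.32) × 0.75 = 0.102
The unnormalized weights sum to 0.26633.
P(batch A | evidence) ≈ 0.11648 / 0.26633 ≈ 0.437
P(batch B | evidence) ≈ 0.0132 / 0.26633 ≈ 0.050
P(batch C | evidence) ≈ 0.016464 / 0.26633 ≈ 0.062
P(batch D | evidence) ≈ 0.018189 / 0.26633 ≈ 0.068
P(batch E | evidence) ≈ 0.102 / 0.26633 ≈ 0.383
The largest is 0.437, so batch A is most probable.

batch A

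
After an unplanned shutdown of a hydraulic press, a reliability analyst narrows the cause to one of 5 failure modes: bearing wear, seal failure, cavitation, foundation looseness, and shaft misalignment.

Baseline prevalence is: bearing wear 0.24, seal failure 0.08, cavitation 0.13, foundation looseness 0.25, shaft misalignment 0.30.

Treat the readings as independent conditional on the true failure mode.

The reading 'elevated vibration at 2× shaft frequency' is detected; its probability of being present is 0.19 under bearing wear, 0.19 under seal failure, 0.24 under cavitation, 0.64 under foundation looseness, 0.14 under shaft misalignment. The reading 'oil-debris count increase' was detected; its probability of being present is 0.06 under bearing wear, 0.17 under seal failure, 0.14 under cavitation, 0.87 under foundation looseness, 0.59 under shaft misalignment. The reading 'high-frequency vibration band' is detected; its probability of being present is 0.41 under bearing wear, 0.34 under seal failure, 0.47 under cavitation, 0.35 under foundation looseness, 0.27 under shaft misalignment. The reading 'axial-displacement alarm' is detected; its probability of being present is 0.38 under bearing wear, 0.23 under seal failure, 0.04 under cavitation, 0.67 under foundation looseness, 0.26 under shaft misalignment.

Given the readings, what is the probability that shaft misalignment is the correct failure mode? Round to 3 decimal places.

0.050

By Bayes' rule with conditional independence, the unnormalized weight for each hypothesis is prior × ∏ likelihoods:
  bearing wear: 0.24 × 0.19 × 0.06 × 0.41 × 0.38 = 0.00042627
  seal failure: 0.08 × 0.19 × 0.17 × 0.34 × 0.23 = 0.00020207
  cavitation: 0.13 × 0.24 × 0.14 × 0.47 × 0.04 = 8.2118e-05
  foundation looseness: 0.25 × 0.64 × 0.87 × 0.35 × 0.67 = 0.032642
  shaft misalignment: 0.30 × 0.14 × 0.59 × 0.27 × 0.26 = 0.0017396
Marginal likelihood of the evidence = 0.035092.
P(shaft misalignment | evidence) = 0.0017396 / 0.035092 ≈ 0.050.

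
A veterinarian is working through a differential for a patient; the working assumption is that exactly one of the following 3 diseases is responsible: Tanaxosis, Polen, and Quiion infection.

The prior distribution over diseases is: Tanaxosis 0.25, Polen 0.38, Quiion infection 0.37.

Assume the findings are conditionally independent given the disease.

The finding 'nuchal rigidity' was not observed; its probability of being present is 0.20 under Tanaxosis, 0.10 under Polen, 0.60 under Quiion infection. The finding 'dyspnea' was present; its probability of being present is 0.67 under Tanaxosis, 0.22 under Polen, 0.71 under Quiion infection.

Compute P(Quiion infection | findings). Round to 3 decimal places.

0.334

Multiply each prior by the joint likelihood of the evidence pattern (using 1 − P(present | H) for each absent finding):
  Tanaxosis: 0.25 × (1 − 0.20) × 0.67 = 0.134
  Polen: 0.38 × (1 − 0.10) × 0.22 = 0.07524
  Quiion infection: 0.37 × (1 − 0.60) × 0.71 = 0.10508
Marginal likelihood of the evidence = 0.31432.
P(Quiion infection | evidence) = 0.10508 / 0.31432 ≈ 0.334.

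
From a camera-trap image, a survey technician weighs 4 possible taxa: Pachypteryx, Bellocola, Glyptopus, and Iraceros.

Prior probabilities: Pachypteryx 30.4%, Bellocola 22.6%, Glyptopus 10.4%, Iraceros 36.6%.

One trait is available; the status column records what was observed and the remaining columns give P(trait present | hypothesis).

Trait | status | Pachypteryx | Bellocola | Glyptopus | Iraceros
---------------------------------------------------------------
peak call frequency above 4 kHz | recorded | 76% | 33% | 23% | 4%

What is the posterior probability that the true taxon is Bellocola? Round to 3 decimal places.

For each hypothesis, the unnormalized posterior weight is prior × likelihood:
  Pachypteryx: 0.304 × 0.76 = 0.23104
  Bellocola: 0.226 × 0.33 = 0.07458
  Glyptopus: 0.104 × 0.23 = 0.02392
  Iraceros: 0.366 × 0.04 = 0.01464
Normalizing constant Z = 0.23104 + 0.07458 + 0.02392 + 0.01464 = 0.34418.
P(Bellocola | evidence) = 0.07458 / 0.34418 ≈ 0.217.

0.217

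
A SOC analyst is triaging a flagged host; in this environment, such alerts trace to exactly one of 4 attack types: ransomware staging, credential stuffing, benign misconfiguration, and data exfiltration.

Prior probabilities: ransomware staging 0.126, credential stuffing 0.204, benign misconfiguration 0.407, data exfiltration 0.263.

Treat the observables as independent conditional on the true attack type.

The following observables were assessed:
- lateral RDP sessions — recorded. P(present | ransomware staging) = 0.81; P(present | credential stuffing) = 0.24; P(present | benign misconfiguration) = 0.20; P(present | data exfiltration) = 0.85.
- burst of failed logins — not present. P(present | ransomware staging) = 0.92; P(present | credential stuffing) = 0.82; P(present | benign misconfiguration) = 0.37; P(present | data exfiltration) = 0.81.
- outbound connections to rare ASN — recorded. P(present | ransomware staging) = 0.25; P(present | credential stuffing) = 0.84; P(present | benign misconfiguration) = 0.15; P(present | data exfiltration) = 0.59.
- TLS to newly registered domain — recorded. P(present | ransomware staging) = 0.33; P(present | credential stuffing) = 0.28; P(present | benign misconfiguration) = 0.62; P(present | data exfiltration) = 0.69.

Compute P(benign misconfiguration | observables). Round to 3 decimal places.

By Bayes' rule with conditional independence, the unnormalized weight for each hypothesis is prior × ∏ likelihoods (using 1 − P(present | H) for each absent observable):
  ransomware staging: 0.126 × 0.81 × (1 − 0.92) × 0.25 × 0.33 = 0.0006736
  credential stuffing: 0.204 × 0.24 × (1 − 0.82) × 0.84 × 0.28 = 0.0020728
  benign misconfiguration: 0.407 × 0.20 × (1 − 0.37) × 0.15 × 0.62 = 0.0047692
  data exfiltration: 0.263 × 0.85 × (1 − 0.81) × 0.59 × 0.69 = 0.017291
The unnormalized weights sum to 0.024807.
P(benign misconfiguration | evidence) = 0.0047692 / 0.024807 ≈ 0.192.

0.192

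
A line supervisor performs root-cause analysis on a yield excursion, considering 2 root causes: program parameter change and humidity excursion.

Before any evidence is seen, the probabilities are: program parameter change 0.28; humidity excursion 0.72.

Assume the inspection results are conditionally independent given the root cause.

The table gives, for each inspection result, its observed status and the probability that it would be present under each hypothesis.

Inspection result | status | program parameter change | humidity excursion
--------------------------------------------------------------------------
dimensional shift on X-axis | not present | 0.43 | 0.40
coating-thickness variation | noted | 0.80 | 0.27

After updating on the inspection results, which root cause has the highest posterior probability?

program parameter change

Multiply each prior by the joint likelihood of the inspection result pattern (using 1 − P(present | H) for each absent inspection result):
  program parameter change: 0.28 × (1 − 0.43) × 0.80 = 0.12768
  humidity excursion: 0.72 × (1 − 0.40) × 0.27 = 0.11664
Normalizing constant Z = 0.12768 + 0.11664 = 0.24432.
P(program parameter change | evidence) ≈ 0.12768 / 0.24432 ≈ 0.523
P(humidity excursion | evidence) ≈ 0.11664 / 0.24432 ≈ 0.477
The largest is 0.523, so program parameter change is most probable.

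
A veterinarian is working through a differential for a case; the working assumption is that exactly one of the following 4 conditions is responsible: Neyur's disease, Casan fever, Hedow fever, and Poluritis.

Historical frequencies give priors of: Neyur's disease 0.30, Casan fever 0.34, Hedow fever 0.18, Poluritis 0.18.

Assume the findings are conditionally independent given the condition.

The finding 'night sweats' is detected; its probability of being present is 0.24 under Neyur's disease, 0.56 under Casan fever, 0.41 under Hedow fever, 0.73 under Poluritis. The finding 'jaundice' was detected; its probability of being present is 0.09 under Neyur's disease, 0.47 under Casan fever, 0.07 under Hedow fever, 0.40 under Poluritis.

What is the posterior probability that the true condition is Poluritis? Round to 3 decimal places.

For each hypothesis, the unnormalized posterior weight is prior × product of the finding likelihoods:
  Neyur's disease: 0.30 × 0.24 × 0.09 = 0.00648
  Casan fever: 0.34 × 0.56 × 0.47 = 0.089488
  Hedow fever: 0.18 × 0.41 × 0.07 = 0.005166
  Poluritis: 0.18 × 0.73 × 0.40 = 0.05256
Marginal likelihood of the evidence = 0.15369.
P(Poluritis | evidence) = 0.05256 / 0.15369 ≈ 0.342.

0.342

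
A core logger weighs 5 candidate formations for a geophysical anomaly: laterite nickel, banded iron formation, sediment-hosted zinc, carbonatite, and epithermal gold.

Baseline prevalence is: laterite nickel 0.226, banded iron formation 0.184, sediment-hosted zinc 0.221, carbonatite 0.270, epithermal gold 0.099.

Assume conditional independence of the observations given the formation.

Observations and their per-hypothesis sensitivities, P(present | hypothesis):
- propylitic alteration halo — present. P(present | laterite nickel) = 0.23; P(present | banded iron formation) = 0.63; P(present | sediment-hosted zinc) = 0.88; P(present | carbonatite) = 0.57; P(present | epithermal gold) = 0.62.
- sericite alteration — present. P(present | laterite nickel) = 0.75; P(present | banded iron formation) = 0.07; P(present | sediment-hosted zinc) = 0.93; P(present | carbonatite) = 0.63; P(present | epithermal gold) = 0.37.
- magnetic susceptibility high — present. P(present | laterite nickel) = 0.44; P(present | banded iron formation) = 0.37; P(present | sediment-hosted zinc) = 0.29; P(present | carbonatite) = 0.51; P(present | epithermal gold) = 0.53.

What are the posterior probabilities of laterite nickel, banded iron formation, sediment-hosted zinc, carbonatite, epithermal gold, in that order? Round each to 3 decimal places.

0.128, 0.022, 0.391, 0.369, 0.090

Multiply each prior by the joint likelihood of the evidence pattern:
  laterite nickel: 0.226 × 0.23 × 0.75 × 0.44 = 0.017153
  banded iron formation: 0.184 × 0.63 × 0.07 × 0.37 = 0.0030023
  sediment-hosted zinc: 0.221 × 0.88 × 0.93 × 0.29 = 0.052451
  carbonatite: 0.270 × 0.57 × 0.63 × 0.51 = 0.049448
  epithermal gold: 0.099 × 0.62 × 0.37 × 0.53 = 0.012037
The unnormalized weights sum to 0.13409.
P(laterite nickel | evidence) = 0.017153 / 0.13409 ≈ 0.128
P(banded iron formation | evidence) = 0.0030023 / 0.13409 ≈ 0.022
P(sediment-hosted zinc | evidence) = 0.052451 / 0.13409 ≈ 0.391
P(carbonatite | evidence) = 0.049448 / 0.13409 ≈ 0.369
P(epithermal gold | evidence) = 0.012037 / 0.13409 ≈ 0.090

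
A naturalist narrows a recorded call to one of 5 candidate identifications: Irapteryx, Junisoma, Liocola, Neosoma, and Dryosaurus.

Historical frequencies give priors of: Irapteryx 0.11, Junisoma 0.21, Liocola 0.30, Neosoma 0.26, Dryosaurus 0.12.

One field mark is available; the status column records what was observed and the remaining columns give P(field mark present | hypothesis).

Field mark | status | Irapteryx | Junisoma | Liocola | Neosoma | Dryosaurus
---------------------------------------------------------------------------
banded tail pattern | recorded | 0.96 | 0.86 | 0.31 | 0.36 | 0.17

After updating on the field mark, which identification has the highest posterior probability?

For each hypothesis, the unnormalized posterior weight is prior × likelihood:
  Irapteryx: 0.11 × 0.96 = 0.1056
  Junisoma: 0.21 × 0.86 = 0.1806
  Liocola: 0.30 × 0.31 = 0.093
  Neosoma: 0.26 × 0.36 = 0.0936
  Dryosaurus: 0.12 × 0.17 = 0.0204
The unnormalized weights sum to 0.4932.
P(Irapteryx | evidence) ≈ 0.1056 / 0.4932 ≈ 0.214
P(Junisoma | evidence) ≈ 0.1806 / 0.4932 ≈ 0.366
P(Liocola | evidence) ≈ 0.093 / 0.4932 ≈ 0.189
P(Neosoma | evidence) ≈ 0.0936 / 0.4932 ≈ 0.190
P(Dryosaurus | evidence) ≈ 0.0204 / 0.4932 ≈ 0.041
The largest is 0.366, so Junisoma is most probable.

Junisoma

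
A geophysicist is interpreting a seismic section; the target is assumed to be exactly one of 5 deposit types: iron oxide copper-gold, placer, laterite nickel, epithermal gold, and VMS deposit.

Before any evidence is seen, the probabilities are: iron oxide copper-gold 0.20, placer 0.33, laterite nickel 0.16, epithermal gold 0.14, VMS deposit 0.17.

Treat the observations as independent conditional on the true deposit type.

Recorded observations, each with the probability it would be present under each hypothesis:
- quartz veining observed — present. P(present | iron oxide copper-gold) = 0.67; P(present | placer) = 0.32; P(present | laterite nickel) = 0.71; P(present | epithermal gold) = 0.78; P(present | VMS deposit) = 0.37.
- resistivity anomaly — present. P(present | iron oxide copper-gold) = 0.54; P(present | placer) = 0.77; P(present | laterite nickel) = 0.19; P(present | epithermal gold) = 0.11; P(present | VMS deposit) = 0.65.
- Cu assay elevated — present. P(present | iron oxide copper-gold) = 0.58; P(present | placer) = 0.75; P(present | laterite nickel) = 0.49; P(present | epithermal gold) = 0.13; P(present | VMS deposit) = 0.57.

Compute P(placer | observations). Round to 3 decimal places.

For each hypothesis, the unnormalized posterior weight is prior × product of the observation likelihoods:
  iron oxide copper-gold: 0.20 × 0.67 × 0.54 × 0.58 = 0.041969
  placer: 0.33 × 0.32 × 0.77 × 0.75 = 0.060984
  laterite nickel: 0.16 × 0.71 × 0.19 × 0.49 = 0.010576
  epithermal gold: 0.14 × 0.78 × 0.11 × 0.13 = 0.0015616
  VMS deposit: 0.17 × 0.37 × 0.65 × 0.57 = 0.023304
The unnormalized weights sum to 0.13839.
P(placer | evidence) = 0.060984 / 0.13839 ≈ 0.441.

0.441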